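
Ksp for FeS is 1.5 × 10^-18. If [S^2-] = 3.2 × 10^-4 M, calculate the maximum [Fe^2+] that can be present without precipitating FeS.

FeS(s) ⇌ Fe^2+(aq) + S^2-(aq)
Ksp = [Fe^2+][S^2-]
Precipitation begins when Q = Ksp. With [S^2-] = 3.2 × 10^-4 M:
1.5 × 10^-18 = (3.2 × 10^-4) × [Fe^2+]
[Fe^2+] = (1.5 × 10^-18 / 3.2 × 10^-4) = 4.7 x 10^-15 M

[Fe^2+] = 4.7e-15 M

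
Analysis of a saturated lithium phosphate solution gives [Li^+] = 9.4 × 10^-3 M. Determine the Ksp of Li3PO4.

Li3PO4(s) ⇌ 3 Li^+ + PO4^3-
Stoichiometry gives [PO4^3-] = (1/3)[Li^+] = 3.13 × 10^-3 M.
Ksp = [Li^+]^3[PO4^3-]
Ksp = (9.4 × 10^-3)^3 × 3.13 x 10^-3 = 2.6 x 10^-9

Ksp ≈ 2.6 x 10^-9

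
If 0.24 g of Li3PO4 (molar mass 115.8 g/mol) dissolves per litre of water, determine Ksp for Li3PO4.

Ksp = 5.0 × 10^-10

Molar solubility s = (2.4 × 10^-1 g/L) / (115.8 g/mol) = 2.07 x 10^-3 M.
Li3PO4(s) <=> 3 Li^+(aq) + PO4^3-(aq)
With molar solubility s: [Li^+] = 3s, [PO4^3-] = s.
Ksp = [Li^+]^3[PO4^3-]
Substituting: Ksp = (3s)^3s = 27s^4
With s = 2.07 × 10^-3: Ksp = 5.0 × 10^-10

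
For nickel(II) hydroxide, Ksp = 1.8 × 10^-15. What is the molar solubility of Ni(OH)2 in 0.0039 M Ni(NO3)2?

Ni(OH)2(s) <=> Ni^2+(aq) + 2 OH^-(aq)
Ksp = [Ni^2+][OH^-]^2
If s mol/L dissolves here, [Ni^2+] = 0.0039 + s ≈ 0.0039, [OH^-] = 2s (Ksp is small, so little additional dissolves).
Ksp ≈ 0.0039 × (2s)^2
s = 3.4 × 10^-7 M
Check: s = 3.4 × 10^-7 ≪ 0.0039, so the approximation is valid.

3.4 × 10^-7 M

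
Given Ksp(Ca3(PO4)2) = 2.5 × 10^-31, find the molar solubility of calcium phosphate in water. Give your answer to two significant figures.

3.0e-7 M

Ca3(PO4)2(s) ⇌ 3 Ca^2+ + 2 PO4^3-
Ksp = [Ca^2+]^3[PO4^3-]^2
If s mol/L of Ca3(PO4)2 dissolves, [Ca^2+] = 3s and [PO4^3-] = 2s.
Substituting: Ksp = (3s)^3(2s)^2 = 108s^5
s = (2.5 × 10^-31 / 108)^(1/5) = 3.0 × 10^-7 M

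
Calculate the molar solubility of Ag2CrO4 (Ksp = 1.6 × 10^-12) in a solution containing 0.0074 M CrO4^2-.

Ag2CrO4(s) <=> 2 Ag^+ + CrO4^2-
Ksp = [Ag^+]^2[CrO4^2-]
Let s be the molar solubility in this solution. [Ag^+] = 2s, [CrO4^2-] = 0.0074 + s ≈ 0.0074 (since the CrO4^2- already present dominates).
Ksp ≈ (2s)^2 × 0.0074
s = 7.4 × 10^-6 M
Check: s = 7.4 x 10^-6 ≪ 0.0074, so the approximation is valid.

s = 7.4 x 10^-6 M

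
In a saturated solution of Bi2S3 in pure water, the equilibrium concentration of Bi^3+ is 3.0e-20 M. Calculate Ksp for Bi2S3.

8.2 × 10^-98

Bi2S3(s) ⇌ 2 Bi^3+ + 3 S^2-
Stoichiometry gives [S^2-] = (3/2)[Bi^3+] = 4.50 × 10^-20 M.
Ksp = [Bi^3+]^2[S^2-]^3
Ksp = (3.0 x 10^-20)^2 × (4.50 × 10^-20)^3 = 8.2 × 10^-98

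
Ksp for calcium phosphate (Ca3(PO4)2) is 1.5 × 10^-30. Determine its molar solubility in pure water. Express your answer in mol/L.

Ca3(PO4)2(s) ⇌ 3 Ca^2+(aq) + 2 PO4^3-(aq)
Ksp = [Ca^2+]^3[PO4^3-]^2
Let s = molar solubility. Then [Ca^2+] = 3s and [PO4^3-] = 2s.
So Ksp = (3s)^3 × (2s)^2 = 108s^5
s = (1.5 × 10^-30 / 108)^(1/5) = 4.3 × 10^-7 M

s = 4.3e-7 M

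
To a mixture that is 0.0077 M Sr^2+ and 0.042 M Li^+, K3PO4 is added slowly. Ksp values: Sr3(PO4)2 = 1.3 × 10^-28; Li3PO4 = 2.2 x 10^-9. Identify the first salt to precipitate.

Sr3(PO4)2

Each salt begins to precipitate when Q = Ksp, i.e. when [PO4^3-] reaches its threshold.
For Sr3(PO4)2: 1.3 × 10^-28 = (0.0077)^3 × [PO4^3-]^2  ⇒  [PO4^3-] = 1.7 × 10^-11 M.
For Li3PO4: 2.2 x 10^-9 = (0.042)^3 × [PO4^3-]  ⇒  [PO4^3-] = 3.0 x 10^-5 M.
The salt with the lower threshold [PO4^3-] precipitates first: Sr3(PO4)2.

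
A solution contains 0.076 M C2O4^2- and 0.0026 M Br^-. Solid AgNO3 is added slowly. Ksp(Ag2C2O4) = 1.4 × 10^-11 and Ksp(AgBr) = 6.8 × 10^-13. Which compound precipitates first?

AgBr

Each salt begins to precipitate when Q = Ksp, i.e. when [Ag^+] reaches its threshold.
For Ag2C2O4: 1.4 × 10^-11 = 0.076 × [Ag^+]^2  ⇒  [Ag^+] = 1.4 x 10^-5 M.
For AgBr: 6.8 × 10^-13 = 0.0026 × [Ag^+]  ⇒  [Ag^+] = 2.6 × 10^-10 M.
The salt with the lower threshold [Ag^+] precipitates first: AgBr.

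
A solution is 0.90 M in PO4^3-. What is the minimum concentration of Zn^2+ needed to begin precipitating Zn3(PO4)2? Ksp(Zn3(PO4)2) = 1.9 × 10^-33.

1.3e-11 M

Zn3(PO4)2(s) <=> 3 Zn^2+(aq) + 2 PO4^3-(aq)
Ksp = [Zn^2+]^3[PO4^3-]^2
Precipitation begins when Q = Ksp. With [PO4^3-] = 0.90 M:
1.9 × 10^-33 = (0.90)^2 × [Zn^2+]^3
[Zn^2+] = (1.9 × 10^-33 / 8.10 × 10^-1)^(1/3) = 1.3 × 10^-11 M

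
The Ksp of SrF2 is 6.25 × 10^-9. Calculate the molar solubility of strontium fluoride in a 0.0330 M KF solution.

s = 5.74 × 10^-6 M

SrF2(s) ⇌ Sr^2+(aq) + 2 F^-(aq)
Ksp = [Sr^2+][F^-]^2
Let s be the molar solubility in this solution. [Sr^2+] = s, [F^-] = 0.0330 + 2s ≈ 0.0330 (since F^- from KF dominates).
Ksp ≈ s × (0.0330)^2
s = 5.74 x 10^-6 M
Check: 2s = 1.1 × 10^-5 ≪ 0.0330, so the approximation is valid.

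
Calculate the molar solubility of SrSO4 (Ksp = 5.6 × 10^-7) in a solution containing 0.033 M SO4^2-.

SrSO4(s) <=> Sr^2+(aq) + SO4^2-(aq)
Ksp = [Sr^2+][SO4^2-]
If s mol/L dissolves here, [Sr^2+] = s, [SO4^2-] = 0.033 + s ≈ 0.033 (common-ion effect: SO4^2- is already 0.033 M).
Ksp ≈ s × 0.033
s = 1.7 × 10^-5 M
Check: s = 1.7 × 10^-5 ≪ 0.033, so the approximation is valid.

s = 1.7 × 10^-5 M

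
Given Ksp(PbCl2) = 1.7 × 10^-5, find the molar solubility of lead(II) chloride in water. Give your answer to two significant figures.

s ≈ 0.016 M

PbCl2(s) ⇌ Pb^2+(aq) + 2 Cl^-(aq)
Ksp = [Pb^2+][Cl^-]^2
If s mol/L of PbCl2 dissolves, [Pb^2+] = s and [Cl^-] = 2s.
Ksp = s(2s)^2 = 4s^3
Solving, s = (1.7 × 10^-5/4)^(1/3) = 1.6 x 10^-2 M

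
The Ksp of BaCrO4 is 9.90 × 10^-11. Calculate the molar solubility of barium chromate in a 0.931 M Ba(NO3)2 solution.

BaCrO4(s) ⇌ Ba^2+ + CrO4^2-
Ksp = [Ba^2+][CrO4^2-]
Let s = moles of BaCrO4 that dissolve per litre. [Ba^2+] = 0.931 + s ≈ 0.931, [CrO4^2-] = s (Ksp is small, so little additional dissolves).
Ksp ≈ 0.931 × s
s = 1.06 x 10^-10 M
Check: s = 1.1 × 10^-10 ≪ 0.931, so the approximation is valid.

s ≈ 1.06 × 10^-10 M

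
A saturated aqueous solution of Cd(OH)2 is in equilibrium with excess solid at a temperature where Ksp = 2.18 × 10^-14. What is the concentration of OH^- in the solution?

[OH^-] ≈ 3.52 x 10^-5 M

Cd(OH)2(s) ⇌ Cd^2+ + 2 OH^-
Ksp = [Cd^2+][OH^-]^2
Let s = molar solubility. Then [Cd^2+] = s and [OH^-] = 2s.
So Ksp = s × (2s)^2 = 4s^3
s^3 = 2.18 × 10^-14 / 4, so s = 1.760 x 10^-5 M
[OH^-] = 2s = 3.52 x 10^-5 M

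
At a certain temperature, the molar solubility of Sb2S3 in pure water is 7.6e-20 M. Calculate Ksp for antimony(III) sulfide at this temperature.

Sb2S3(s) <=> 2 Sb^3+(aq) + 3 S^2-(aq)
With molar solubility s: [Sb^3+] = 2s, [S^2-] = 3s.
Ksp = [Sb^3+]^2[S^2-]^3
Ksp = (2s)^2(3s)^3 = 108s^5
With s = 7.6 x 10^-20: Ksp = 2.7 × 10^-94

Ksp = 2.7e-94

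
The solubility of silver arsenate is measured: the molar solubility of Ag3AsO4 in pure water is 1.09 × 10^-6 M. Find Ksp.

3.81 x 10^-23

Ag3AsO4(s) <=> 3 Ag^+ + AsO4^3-
Let s = molar solubility. Then [Ag^+] = 3s and [AsO4^3-] = s.
Ksp = [Ag^+]^3[AsO4^3-]
Substituting: Ksp = (3s)^3s = 27s^4
With s = 1.09 × 10^-6: Ksp = 3.81 x 10^-23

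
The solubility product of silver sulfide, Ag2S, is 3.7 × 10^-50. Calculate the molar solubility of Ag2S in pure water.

s ≈ 2.1 x 10^-17 M

Ag2S(s) ⇌ 2 Ag^+ + S^2-
Ksp = [Ag^+]^2[S^2-]
With molar solubility s: [Ag^+] = 2s, [S^2-] = s.
Substituting: Ksp = (2s)^2s = 4s^3
Solving, s = (3.7 × 10^-50/4)^(1/3) = 2.1 x 10^-17 M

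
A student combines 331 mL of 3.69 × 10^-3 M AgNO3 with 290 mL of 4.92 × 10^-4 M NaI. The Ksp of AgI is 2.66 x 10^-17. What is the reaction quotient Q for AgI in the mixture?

Total volume = 331 + 290 = 621 mL.
[Ag^+] = 3.69 × 10^-3 × (331/621) = 1.967 x 10^-3 M
[I^-] = 4.92 x 10^-4 × (290/621) = 2.298 x 10^-4 M
AgI(s) <=> Ag^+(aq) + I^-(aq), so Q = [Ag^+][I^-]
Q = (1.967 x 10^-3)(2.298 x 10^-4) = 4.52 × 10^-7
Q > Ksp, so AgI will precipitate.

Q ≈ 4.52 × 10^-7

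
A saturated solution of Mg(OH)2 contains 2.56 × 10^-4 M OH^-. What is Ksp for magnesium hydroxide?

Mg(OH)2(s) <=> Mg^2+ + 2 OH^-
Stoichiometry gives [Mg^2+] = (1/2)[OH^-] = 1.280 × 10^-4 M.
Ksp = [Mg^2+][OH^-]^2
Ksp = 1.280 x 10^-4 × (2.56 × 10^-4)^2 = 8.39 × 10^-12

8.39 × 10^-12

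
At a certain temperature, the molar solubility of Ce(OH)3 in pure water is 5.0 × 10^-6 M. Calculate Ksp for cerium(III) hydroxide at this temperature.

Ksp ≈ 1.7 x 10^-20

Ce(OH)3(s) <=> Ce^3+(aq) + 3 OH^-(aq)
For each mole of Ce(OH)3 that dissolves: [Ce^3+] = s, [OH^-] = 3s.
Ksp = [Ce^3+][OH^-]^3
So Ksp = s × (3s)^3 = 27s^4
Ksp = 27 × (5.0 x 10^-6)^4 = 1.7 × 10^-20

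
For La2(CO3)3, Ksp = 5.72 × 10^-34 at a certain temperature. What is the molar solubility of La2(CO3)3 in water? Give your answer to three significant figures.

s ≈ 8.81e-8 M

La2(CO3)3(s) <=> 2 La^3+(aq) + 3 CO3^2-(aq)
Ksp = [La^3+]^2[CO3^2-]^3
Let s = molar solubility. Then [La^3+] = 2s and [CO3^2-] = 3s.
Ksp = (2s)^2(3s)^3 = 108s^5
s = (5.72 × 10^-34 / 108)^(1/5) = 8.81 x 10^-8 M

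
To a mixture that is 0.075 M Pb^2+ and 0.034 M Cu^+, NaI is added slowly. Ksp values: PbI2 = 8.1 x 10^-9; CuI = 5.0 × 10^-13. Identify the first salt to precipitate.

Precipitation of each salt starts when its ion product equals its Ksp.
For PbI2: 8.1 x 10^-9 = 0.075 × [I^-]^2  ⇒  [I^-] = 3.3 x 10^-4 M.
For CuI: 5.0 × 10^-13 = 0.034 × [I^-]  ⇒  [I^-] = 1.5 × 10^-11 M.
The salt with the lower threshold [I^-] precipitates first: CuI.

CuI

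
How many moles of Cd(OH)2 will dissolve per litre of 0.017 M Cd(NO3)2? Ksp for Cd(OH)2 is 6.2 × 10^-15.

s = 3.0e-7 M

Cd(OH)2(s) ⇌ Cd^2+(aq) + 2 OH^-(aq)
Ksp = [Cd^2+][OH^-]^2
Let s = moles of Cd(OH)2 that dissolve per litre. [Cd^2+] = 0.017 + s ≈ 0.017, [OH^-] = 2s (since Cd^2+ from Cd(NO3)2 dominates).
Ksp ≈ 0.017 × (2s)^2
s = 3.0 × 10^-7 M
Check: s = 3.0 × 10^-7 ≪ 0.017, so the approximation is valid.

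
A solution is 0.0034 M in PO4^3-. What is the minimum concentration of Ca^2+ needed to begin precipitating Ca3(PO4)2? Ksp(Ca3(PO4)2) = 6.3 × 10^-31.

Ca3(PO4)2(s) ⇌ 3 Ca^2+(aq) + 2 PO4^3-(aq)
Ksp = [Ca^2+]^3[PO4^3-]^2
Precipitation begins when Q = Ksp. With [PO4^3-] = 0.0034 M:
6.3 × 10^-31 = (0.0034)^2 × [Ca^2+]^3
[Ca^2+] = (6.3 × 10^-31 / 1.16 × 10^-5)^(1/3) = 3.8 x 10^-9 M

[Ca^2+] = 3.8e-9 M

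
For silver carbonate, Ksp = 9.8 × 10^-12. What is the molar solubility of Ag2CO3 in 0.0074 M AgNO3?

1.8e-7 M

Ag2CO3(s) <=> 2 Ag^+(aq) + CO3^2-(aq)
Ksp = [Ag^+]^2[CO3^2-]
Let s = moles of Ag2CO3 that dissolve per litre. [Ag^+] = 0.0074 + 2s ≈ 0.0074, [CO3^2-] = s (common-ion effect: Ag^+ is already 0.0074 M).
Ksp ≈ (0.0074)^2 × s
s = 1.8 × 10^-7 M
Check: 2s = 3.6 x 10^-7 ≪ 0.0074, so the approximation is valid.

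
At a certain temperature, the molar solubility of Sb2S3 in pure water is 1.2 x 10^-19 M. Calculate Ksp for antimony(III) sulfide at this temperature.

Sb2S3(s) <=> 2 Sb^3+(aq) + 3 S^2-(aq)
If s mol/L of Sb2S3 dissolves, [Sb^3+] = 2s and [S^2-] = 3s.
Ksp = [Sb^3+]^2[S^2-]^3
Substituting: Ksp = (2s)^2(3s)^3 = 108s^5
Ksp = 108 × (1.2 x 10^-19)^5 = 2.7 × 10^-93

Ksp = 2.7 × 10^-93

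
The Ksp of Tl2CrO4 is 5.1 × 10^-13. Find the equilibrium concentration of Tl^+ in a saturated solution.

[Tl^+] = 1.0 x 10^-4 M

Tl2CrO4(s) ⇌ 2 Tl^+(aq) + CrO4^2-(aq)
Ksp = [Tl^+]^2[CrO4^2-]
Let s = molar solubility. Then [Tl^+] = 2s and [CrO4^2-] = s.
Ksp = (2s)^2s = 4s^3
s = (5.1 × 10^-13 / 4)^(1/3) = 5.03 × 10^-5 M
[Tl^+] = 2s = 1.0 × 10^-4 M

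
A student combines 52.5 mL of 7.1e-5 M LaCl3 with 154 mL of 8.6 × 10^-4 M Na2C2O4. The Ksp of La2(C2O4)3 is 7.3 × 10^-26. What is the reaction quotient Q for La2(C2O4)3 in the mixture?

Q = 8.6 x 10^-20

Total volume = 52.5 + 154 = 206.5 mL.
[La^3+] = 7.1 × 10^-5 × (52.5/206.5) = 1.81 × 10^-5 M
[C2O4^2-] = 8.6 x 10^-4 × (154/206.5) = 6.41 x 10^-4 M
La2(C2O4)3(s) <=> 2 La^3+(aq) + 3 C2O4^2-(aq), so Q = [La^3+]^2[C2O4^2-]^3
Q = (1.81 × 10^-5)^2(6.41 x 10^-4)^3 = 8.6 × 10^-20
Q > Ksp, so La2(C2O4)3 will precipitate.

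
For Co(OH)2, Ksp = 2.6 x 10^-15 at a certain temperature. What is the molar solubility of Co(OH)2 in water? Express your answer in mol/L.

8.7e-6 M

Co(OH)2(s) <=> Co^2+(aq) + 2 OH^-(aq)
Ksp = [Co^2+][OH^-]^2
For each mole of Co(OH)2 that dissolves: [Co^2+] = s, [OH^-] = 2s.
Ksp = s(2s)^2 = 4s^3
s = (2.6 x 10^-15 / 4)^(1/3) = 8.7 x 10^-6 M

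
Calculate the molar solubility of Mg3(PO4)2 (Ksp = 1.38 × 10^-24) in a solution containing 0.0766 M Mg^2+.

Mg3(PO4)2(s) ⇌ 3 Mg^2+ + 2 PO4^3-
Ksp = [Mg^2+]^3[PO4^3-]^2
Let s = moles of Mg3(PO4)2 that dissolve per litre. [Mg^2+] = 0.0766 + 3s ≈ 0.0766, [PO4^3-] = 2s (Ksp is small, so little additional dissolves).
Ksp ≈ (0.0766)^3 × (2s)^2
s = 2.77 × 10^-11 M
Check: 3s = 8.3 × 10^-11 ≪ 0.0766, so the approximation is valid.

s = 2.77e-11 M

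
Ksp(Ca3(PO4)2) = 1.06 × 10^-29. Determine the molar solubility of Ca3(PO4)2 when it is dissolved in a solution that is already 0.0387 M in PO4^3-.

Ca3(PO4)2(s) ⇌ 3 Ca^2+(aq) + 2 PO4^3-(aq)
Ksp = [Ca^2+]^3[PO4^3-]^2
If s mol/L dissolves here, [Ca^2+] = 3s, [PO4^3-] = 0.0387 + 2s ≈ 0.0387 (Ksp is small, so little additional dissolves).
Ksp ≈ (3s)^3 × (0.0387)^2
s = 6.40 × 10^-10 M
Check: 2s = 1.3 × 10^-9 ≪ 0.0387, so the approximation is valid.

6.40 x 10^-10 M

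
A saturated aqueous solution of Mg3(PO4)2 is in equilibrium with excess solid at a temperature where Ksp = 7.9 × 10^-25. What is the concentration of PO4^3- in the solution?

[PO4^3-] = 1.2 × 10^-5 M

Mg3(PO4)2(s) ⇌ 3 Mg^2+ + 2 PO4^3-
Ksp = [Mg^2+]^3[PO4^3-]^2
For each mole of Mg3(PO4)2 that dissolves: [Mg^2+] = 3s, [PO4^3-] = 2s.
Ksp = (3s)^3(2s)^2 = 108s^5
s^5 = 7.9 × 10^-25 / 108, so s = 5.93 × 10^-6 M
[PO4^3-] = 2s = 1.2 x 10^-5 M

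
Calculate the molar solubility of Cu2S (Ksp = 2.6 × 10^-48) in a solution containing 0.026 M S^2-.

Cu2S(s) <=> 2 Cu^+ + S^2-
Ksp = [Cu^+]^2[S^2-]
Let s = moles of Cu2S that dissolve per litre. [Cu^+] = 2s, [S^2-] = 0.026 + s ≈ 0.026 (since the S^2- already present dominates).
Ksp ≈ (2s)^2 × 0.026
s = 5.0 × 10^-24 M
Check: s = 5.0 x 10^-24 ≪ 0.026, so the approximation is valid.

5.0 × 10^-24 M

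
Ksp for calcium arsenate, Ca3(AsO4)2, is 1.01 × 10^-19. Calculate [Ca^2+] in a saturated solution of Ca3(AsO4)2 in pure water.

1.87 × 10^-4 M

Ca3(AsO4)2(s) ⇌ 3 Ca^2+ + 2 AsO4^3-
Ksp = [Ca^2+]^3[AsO4^3-]^2
Let s = molar solubility. Then [Ca^2+] = 3s and [AsO4^3-] = 2s.
Ksp = (3s)^3(2s)^2 = 108s^5
s^5 = 1.01 × 10^-19 / 108, so s = 6.226 × 10^-5 M
[Ca^2+] = 3s = 1.87 × 10^-4 M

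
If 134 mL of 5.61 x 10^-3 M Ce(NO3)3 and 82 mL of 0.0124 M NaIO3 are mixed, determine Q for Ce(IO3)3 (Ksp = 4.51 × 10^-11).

Q ≈ 3.63 × 10^-10

Total volume = 134 + 82 = 216 mL.
[Ce^3+] = 5.61 x 10^-3 × (134/216) = 3.480 x 10^-3 M
[IO3^-] = 1.24 x 10^-2 × (82/216) = 4.707 x 10^-3 M
Ce(IO3)3(s) ⇌ Ce^3+ + 3 IO3^-, so Q = [Ce^3+][IO3^-]^3
Q = (3.480 × 10^-3)(4.707 × 10^-3)^3 = 3.63 x 10^-10
Q > Ksp, so Ce(IO3)3 will precipitate.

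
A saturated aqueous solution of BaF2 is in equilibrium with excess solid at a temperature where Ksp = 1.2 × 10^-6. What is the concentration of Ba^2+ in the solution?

[Ba^2+] ≈ 6.7e-3 M

BaF2(s) ⇌ Ba^2+(aq) + 2 F^-(aq)
Ksp = [Ba^2+][F^-]^2
If s mol/L of BaF2 dissolves, [Ba^2+] = s and [F^-] = 2s.
Substituting: Ksp = s(2s)^2 = 4s^3
s^3 = 1.2 × 10^-6 / 4, so s = 6.69 × 10^-3 M
[Ba^2+] = s = 6.7 × 10^-3 M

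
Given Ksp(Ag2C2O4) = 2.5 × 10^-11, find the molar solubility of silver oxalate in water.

s = 1.8 x 10^-4 M

Ag2C2O4(s) <=> 2 Ag^+ + C2O4^2-
Ksp = [Ag^+]^2[C2O4^2-]
With molar solubility s: [Ag^+] = 2s, [C2O4^2-] = s.
So Ksp = (2s)^2 × s = 4s^3
s^3 = 2.5 × 10^-11 / 4, so s = 1.8 x 10^-4 M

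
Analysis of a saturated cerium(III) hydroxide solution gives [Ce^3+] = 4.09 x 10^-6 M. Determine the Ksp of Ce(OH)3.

Ce(OH)3(s) ⇌ Ce^3+ + 3 OH^-
Stoichiometry gives [OH^-] = (3/1)[Ce^3+] = 1.227 × 10^-5 M.
Ksp = [Ce^3+][OH^-]^3
Ksp = 4.09 × 10^-6 × (1.227 x 10^-5)^3 = 7.56 × 10^-21

Ksp ≈ 7.56e-21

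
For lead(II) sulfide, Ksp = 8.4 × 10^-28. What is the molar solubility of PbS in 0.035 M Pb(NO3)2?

2.4 × 10^-26 M

PbS(s) <=> Pb^2+ + S^2-
Ksp = [Pb^2+][S^2-]
Let s = moles of PbS that dissolve per litre. [Pb^2+] = 0.035 + s ≈ 0.035, [S^2-] = s (Ksp is small, so little additional dissolves).
Ksp ≈ 0.035 × s
s = 2.4 × 10^-26 M
Check: s = 2.4 × 10^-26 ≪ 0.035, so the approximation is valid.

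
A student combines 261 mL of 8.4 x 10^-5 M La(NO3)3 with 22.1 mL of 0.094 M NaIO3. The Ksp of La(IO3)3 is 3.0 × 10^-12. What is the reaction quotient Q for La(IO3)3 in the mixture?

Total volume = 261 + 22.1 = 283.1 mL.
[La^3+] = 8.4 x 10^-5 × (261/283.1) = 7.74 × 10^-5 M
[IO3^-] = 9.4 × 10^-2 × (22.1/283.1) = 7.34 × 10^-3 M
La(IO3)3(s) <=> La^3+ + 3 IO3^-, so Q = [La^3+][IO3^-]^3
Q = (7.74 × 10^-5)(7.34 × 10^-3)^3 = 3.1 x 10^-11
Q > Ksp, so La(IO3)3 will precipitate.

3.1 x 10^-11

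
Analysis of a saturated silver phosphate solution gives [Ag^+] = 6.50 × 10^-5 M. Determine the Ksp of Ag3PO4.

Ksp = 5.95 x 10^-18

Ag3PO4(s) ⇌ 3 Ag^+ + PO4^3-
Stoichiometry gives [PO4^3-] = (1/3)[Ag^+] = 2.167 x 10^-5 M.
Ksp = [Ag^+]^3[PO4^3-]
Ksp = (6.50 × 10^-5)^3 × 2.167 × 10^-5 = 5.95 × 10^-18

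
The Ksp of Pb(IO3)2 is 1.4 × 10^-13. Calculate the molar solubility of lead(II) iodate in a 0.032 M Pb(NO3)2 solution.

Pb(IO3)2(s) ⇌ Pb^2+ + 2 IO3^-
Ksp = [Pb^2+][IO3^-]^2
Let s = moles of Pb(IO3)2 that dissolve per litre. [Pb^2+] = 0.032 + s ≈ 0.032, [IO3^-] = 2s (since Pb^2+ from Pb(NO3)2 dominates).
Ksp ≈ 0.032 × (2s)^2
s = 1.0 × 10^-6 M
Check: s = 1.0 x 10^-6 ≪ 0.032, so the approximation is valid.

s = 1.0 x 10^-6 M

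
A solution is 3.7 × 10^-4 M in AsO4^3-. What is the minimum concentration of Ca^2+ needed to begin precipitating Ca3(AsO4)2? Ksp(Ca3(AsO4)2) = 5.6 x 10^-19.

Ca3(AsO4)2(s) ⇌ 3 Ca^2+ + 2 AsO4^3-
Ksp = [Ca^2+]^3[AsO4^3-]^2
Precipitation begins when Q = Ksp. With [AsO4^3-] = 3.7 × 10^-4 M:
5.6 x 10^-19 = (3.7 × 10^-4)^2 × [Ca^2+]^3
[Ca^2+] = (5.6 x 10^-19 / 1.37 × 10^-7)^(1/3) = 1.6 × 10^-4 M

[Ca^2+] = 1.6 x 10^-4 M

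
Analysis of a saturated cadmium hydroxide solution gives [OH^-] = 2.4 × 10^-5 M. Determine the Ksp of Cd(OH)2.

Cd(OH)2(s) ⇌ Cd^2+(aq) + 2 OH^-(aq)
Stoichiometry gives [Cd^2+] = (1/2)[OH^-] = 1.20 × 10^-5 M.
Ksp = [Cd^2+][OH^-]^2
Ksp = 1.20 × 10^-5 × (2.4 × 10^-5)^2 = 6.9 × 10^-15

Ksp = 6.9 × 10^-15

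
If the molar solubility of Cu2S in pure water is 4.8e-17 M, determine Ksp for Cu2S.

Ksp = 4.4e-49

Cu2S(s) ⇌ 2 Cu^+ + S^2-
Let s = molar solubility. Then [Cu^+] = 2s and [S^2-] = s.
Ksp = [Cu^+]^2[S^2-]
Substituting: Ksp = (2s)^2s = 4s^3
Ksp = 4 × (4.8 × 10^-17)^3 = 4.4 × 10^-49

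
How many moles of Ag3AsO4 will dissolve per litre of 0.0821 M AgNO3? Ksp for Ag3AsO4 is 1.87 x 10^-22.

3.38 x 10^-19 M

Ag3AsO4(s) <=> 3 Ag^+(aq) + AsO4^3-(aq)
Ksp = [Ag^+]^3[AsO4^3-]
Let s = moles of Ag3AsO4 that dissolve per litre. [Ag^+] = 0.0821 + 3s ≈ 0.0821, [AsO4^3-] = s (Ksp is small, so little additional dissolves).
Ksp ≈ (0.0821)^3 × s
s = 3.38 × 10^-19 M
Check: 3s = 1.0 × 10^-18 ≪ 0.0821, so the approximation is valid.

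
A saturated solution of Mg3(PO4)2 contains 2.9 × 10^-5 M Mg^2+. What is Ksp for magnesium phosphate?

Ksp = 9.1 × 10^-24

Mg3(PO4)2(s) ⇌ 3 Mg^2+ + 2 PO4^3-
Stoichiometry gives [PO4^3-] = (2/3)[Mg^2+] = 1.93 × 10^-5 M.
Ksp = [Mg^2+]^3[PO4^3-]^2
Ksp = (2.9 × 10^-5)^3 × (1.93 × 10^-5)^2 = 9.1 × 10^-24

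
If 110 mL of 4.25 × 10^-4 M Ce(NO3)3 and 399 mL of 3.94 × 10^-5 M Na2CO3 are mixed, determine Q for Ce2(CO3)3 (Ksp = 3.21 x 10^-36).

2.49e-22

Total volume = 110 + 399 = 509 mL.
[Ce^3+] = 4.25 × 10^-4 × (110/509) = 9.185 × 10^-5 M
[CO3^2-] = 3.94 × 10^-5 × (399/509) = 3.089 x 10^-5 M
Ce2(CO3)3(s) <=> 2 Ce^3+(aq) + 3 CO3^2-(aq), so Q = [Ce^3+]^2[CO3^2-]^3
Q = (9.185 x 10^-5)^2(3.089 × 10^-5)^3 = 2.49 × 10^-22
Q > Ksp, so Ce2(CO3)3 will precipitate.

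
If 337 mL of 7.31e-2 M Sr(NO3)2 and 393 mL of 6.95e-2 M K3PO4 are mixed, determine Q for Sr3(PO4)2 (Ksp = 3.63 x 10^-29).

Total volume = 337 + 393 = 730 mL.
[Sr^2+] = 7.31 x 10^-2 × (337/730) = 3.375 × 10^-2 M
[PO4^3-] = 6.95 x 10^-2 × (393/730) = 3.742 x 10^-2 M
Sr3(PO4)2(s) ⇌ 3 Sr^2+ + 2 PO4^3-, so Q = [Sr^2+]^3[PO4^3-]^2
Q = (3.375 × 10^-2)^3(3.742 × 10^-2)^2 = 5.38 × 10^-8
Q > Ksp, so Sr3(PO4)2 will precipitate.

Q ≈ 5.38 x 10^-8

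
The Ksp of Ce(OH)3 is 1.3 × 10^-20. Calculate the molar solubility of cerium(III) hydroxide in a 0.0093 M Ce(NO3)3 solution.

Ce(OH)3(s) <=> Ce^3+ + 3 OH^-
Ksp = [Ce^3+][OH^-]^3
If s mol/L dissolves here, [Ce^3+] = 0.0093 + s ≈ 0.0093, [OH^-] = 3s (Ksp is small, so little additional dissolves).
Ksp ≈ 0.0093 × (3s)^3
s = 3.7 × 10^-7 M
Check: s = 3.7 × 10^-7 ≪ 0.0093, so the approximation is valid.

s = 3.7e-7 M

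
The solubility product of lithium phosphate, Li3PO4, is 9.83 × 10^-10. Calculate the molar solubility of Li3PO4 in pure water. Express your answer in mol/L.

s = 2.46e-3 M

Li3PO4(s) ⇌ 3 Li^+ + PO4^3-
Ksp = [Li^+]^3[PO4^3-]
Let s = molar solubility. Then [Li^+] = 3s and [PO4^3-] = s.
Substituting: Ksp = (3s)^3s = 27s^4
Solving, s = (9.83 × 10^-10/27)^(1/4) = 2.46 x 10^-3 M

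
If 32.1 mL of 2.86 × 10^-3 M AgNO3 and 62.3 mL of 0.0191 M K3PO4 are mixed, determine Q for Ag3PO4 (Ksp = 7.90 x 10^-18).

Total volume = 32.1 + 62.3 = 94.4 mL.
[Ag^+] = 2.86 × 10^-3 × (32.1/94.4) = 9.725 × 10^-4 M
[PO4^3-] = 1.91 × 10^-2 × (62.3/94.4) = 1.261 × 10^-2 M
Ag3PO4(s) ⇌ 3 Ag^+ + PO4^3-, so Q = [Ag^+]^3[PO4^3-]
Q = (9.725 × 10^-4)^3(1.261 x 10^-2) = 1.16 x 10^-11
Q > Ksp, so Ag3PO4 will precipitate.

Q ≈ 1.16 x 10^-11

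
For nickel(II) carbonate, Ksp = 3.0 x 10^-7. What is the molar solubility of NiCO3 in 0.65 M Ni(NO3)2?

NiCO3(s) ⇌ Ni^2+ + CO3^2-
Ksp = [Ni^2+][CO3^2-]
If s mol/L dissolves here, [Ni^2+] = 0.65 + s ≈ 0.65, [CO3^2-] = s (Ksp is small, so little additional dissolves).
Ksp ≈ 0.65 × s
s = 4.6 × 10^-7 M
Check: s = 4.6 x 10^-7 ≪ 0.65, so the approximation is valid.

4.6 × 10^-7 M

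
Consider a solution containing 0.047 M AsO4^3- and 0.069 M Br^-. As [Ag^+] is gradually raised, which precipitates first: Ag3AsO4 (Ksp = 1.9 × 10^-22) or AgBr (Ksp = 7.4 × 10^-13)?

AgBr

Precipitation of each salt starts when its ion product equals its Ksp.
For Ag3AsO4: 1.9 × 10^-22 = 0.047 × [Ag^+]^3  ⇒  [Ag^+] = 1.6 x 10^-7 M.
For AgBr: 7.4 × 10^-13 = 0.069 × [Ag^+]  ⇒  [Ag^+] = 1.1 × 10^-11 M.
The salt with the lower threshold [Ag^+] precipitates first: AgBr.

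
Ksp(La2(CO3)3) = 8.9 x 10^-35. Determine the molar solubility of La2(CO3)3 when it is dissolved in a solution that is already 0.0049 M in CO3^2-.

La2(CO3)3(s) <=> 2 La^3+ + 3 CO3^2-
Ksp = [La^3+]^2[CO3^2-]^3
Let s = moles of La2(CO3)3 that dissolve per litre. [La^3+] = 2s, [CO3^2-] = 0.0049 + 3s ≈ 0.0049 (since the CO3^2- already present dominates).
Ksp ≈ (2s)^2 × (0.0049)^3
s = 1.4 x 10^-14 M
Check: 3s = 4.1 × 10^-14 ≪ 0.0049, so the approximation is valid.

s ≈ 1.4 x 10^-14 M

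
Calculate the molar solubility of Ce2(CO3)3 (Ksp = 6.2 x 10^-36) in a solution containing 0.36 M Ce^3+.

Ce2(CO3)3(s) ⇌ 2 Ce^3+(aq) + 3 CO3^2-(aq)
Ksp = [Ce^3+]^2[CO3^2-]^3
Let s be the molar solubility in this solution. [Ce^3+] = 0.36 + 2s ≈ 0.36, [CO3^2-] = 3s (since the Ce^3+ already present dominates).
Ksp ≈ (0.36)^2 × (3s)^3
s = 1.2 x 10^-12 M
Check: 2s = 2.4 x 10^-12 ≪ 0.36, so the approximation is valid.

1.2e-12 M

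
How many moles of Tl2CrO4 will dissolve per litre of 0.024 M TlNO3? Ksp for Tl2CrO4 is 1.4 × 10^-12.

Tl2CrO4(s) <=> 2 Tl^+ + CrO4^2-
Ksp = [Tl^+]^2[CrO4^2-]
Let s = moles of Tl2CrO4 that dissolve per litre. [Tl^+] = 0.024 + 2s ≈ 0.024, [CrO4^2-] = s (common-ion effect: Tl^+ is already 0.024 M).
Ksp ≈ (0.024)^2 × s
s = 2.4 × 10^-9 M
Check: 2s = 4.9 x 10^-9 ≪ 0.024, so the approximation is valid.

s = 2.4 × 10^-9 M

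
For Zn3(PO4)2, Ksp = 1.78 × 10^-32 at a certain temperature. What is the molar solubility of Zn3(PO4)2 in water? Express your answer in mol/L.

s = 1.75 × 10^-7 M

Zn3(PO4)2(s) ⇌ 3 Zn^2+ + 2 PO4^3-
Ksp = [Zn^2+]^3[PO4^3-]^2
Let s = molar solubility. Then [Zn^2+] = 3s and [PO4^3-] = 2s.
Substituting: Ksp = (3s)^3(2s)^2 = 108s^5
s^5 = 1.78 × 10^-32 / 108, so s = 1.75 × 10^-7 M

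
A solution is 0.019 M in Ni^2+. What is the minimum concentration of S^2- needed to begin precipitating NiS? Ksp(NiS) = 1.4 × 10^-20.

[S^2-] ≈ 7.4 × 10^-19 M

NiS(s) <=> Ni^2+(aq) + S^2-(aq)
Ksp = [Ni^2+][S^2-]
Precipitation begins when Q = Ksp. With [Ni^2+] = 0.019 M:
1.4 × 10^-20 = (0.019) × [S^2-]
[S^2-] = (1.4 × 10^-20 / 1.9 × 10^-2) = 7.4 × 10^-19 M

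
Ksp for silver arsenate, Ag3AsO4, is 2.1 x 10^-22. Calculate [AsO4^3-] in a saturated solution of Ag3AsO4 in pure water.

Ag3AsO4(s) ⇌ 3 Ag^+ + AsO4^3-
Ksp = [Ag^+]^3[AsO4^3-]
Let s = molar solubility. Then [Ag^+] = 3s and [AsO4^3-] = s.
Substituting: Ksp = (3s)^3s = 27s^4
Solving, s = (2.1 x 10^-22/27)^(1/4) = 1.67 × 10^-6 M
[AsO4^3-] = s = 1.7 × 10^-6 M

[AsO4^3-] = 1.7e-6 M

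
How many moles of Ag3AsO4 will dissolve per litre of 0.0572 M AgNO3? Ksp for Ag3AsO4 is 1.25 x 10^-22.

s ≈ 6.68 x 10^-19 M

Ag3AsO4(s) <=> 3 Ag^+(aq) + AsO4^3-(aq)
Ksp = [Ag^+]^3[AsO4^3-]
Let s = moles of Ag3AsO4 that dissolve per litre. [Ag^+] = 0.0572 + 3s ≈ 0.0572, [AsO4^3-] = s (common-ion effect: Ag^+ is already 0.0572 M).
Ksp ≈ (0.0572)^3 × s
s = 6.68 × 10^-19 M
Check: 3s = 2.0 x 10^-18 ≪ 0.0572, so the approximation is valid.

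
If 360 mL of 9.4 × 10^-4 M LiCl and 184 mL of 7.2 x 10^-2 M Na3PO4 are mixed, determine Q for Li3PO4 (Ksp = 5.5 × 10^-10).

Total volume = 360 + 184 = 544 mL.
[Li^+] = 9.4 x 10^-4 × (360/544) = 6.22 × 10^-4 M
[PO4^3-] = 7.2 × 10^-2 × (184/544) = 2.44 × 10^-2 M
Li3PO4(s) <=> 3 Li^+ + PO4^3-, so Q = [Li^+]^3[PO4^3-]
Q = (6.22 × 10^-4)^3(2.44 × 10^-2) = 5.9 × 10^-12
Q < Ksp, so no precipitate of Li3PO4 forms.

Q = 5.9e-12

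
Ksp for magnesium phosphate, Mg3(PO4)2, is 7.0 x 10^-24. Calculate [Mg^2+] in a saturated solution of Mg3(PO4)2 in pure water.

Mg3(PO4)2(s) ⇌ 3 Mg^2+(aq) + 2 PO4^3-(aq)
Ksp = [Mg^2+]^3[PO4^3-]^2
Let s = molar solubility. Then [Mg^2+] = 3s and [PO4^3-] = 2s.
Substituting: Ksp = (3s)^3(2s)^2 = 108s^5
s = (7.0 x 10^-24 / 108)^(1/5) = 9.17 × 10^-6 M
[Mg^2+] = 3s = 2.8 × 10^-5 M

[Mg^2+] ≈ 2.8 x 10^-5 M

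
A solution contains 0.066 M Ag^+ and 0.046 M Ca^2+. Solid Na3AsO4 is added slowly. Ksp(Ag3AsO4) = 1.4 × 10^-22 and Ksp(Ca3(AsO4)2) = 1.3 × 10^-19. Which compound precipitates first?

Each salt begins to precipitate when Q = Ksp, i.e. when [AsO4^3-] reaches its threshold.
For Ag3AsO4: 1.4 × 10^-22 = (0.066)^3 × [AsO4^3-]  ⇒  [AsO4^3-] = 4.9 x 10^-19 M.
For Ca3(AsO4)2: 1.3 × 10^-19 = (0.046)^3 × [AsO4^3-]^2  ⇒  [AsO4^3-] = 3.7 × 10^-8 M.
The salt with the lower threshold [AsO4^3-] precipitates first: Ag3AsO4.

Ag3AsO4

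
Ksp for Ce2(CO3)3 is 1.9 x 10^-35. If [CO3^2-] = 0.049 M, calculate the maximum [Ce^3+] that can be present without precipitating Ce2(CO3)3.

Ce2(CO3)3(s) ⇌ 2 Ce^3+ + 3 CO3^2-
Ksp = [Ce^3+]^2[CO3^2-]^3
Precipitation begins when Q = Ksp. With [CO3^2-] = 0.049 M:
1.9 x 10^-35 = (0.049)^3 × [Ce^3+]^2
[Ce^3+] = (1.9 x 10^-35 / 1.18 × 10^-4)^(1/2) = 4.0 × 10^-16 M

4.0 x 10^-16 M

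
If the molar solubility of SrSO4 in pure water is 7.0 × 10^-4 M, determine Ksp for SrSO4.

SrSO4(s) <=> Sr^2+(aq) + SO4^2-(aq)
For each mole of SrSO4 that dissolves: [Sr^2+] = s, [SO4^2-] = s.
Ksp = [Sr^2+][SO4^2-]
Ksp = (s)(s) = s^2
With s = 7.0 x 10^-4: Ksp = 4.9 x 10^-7

4.9 x 10^-7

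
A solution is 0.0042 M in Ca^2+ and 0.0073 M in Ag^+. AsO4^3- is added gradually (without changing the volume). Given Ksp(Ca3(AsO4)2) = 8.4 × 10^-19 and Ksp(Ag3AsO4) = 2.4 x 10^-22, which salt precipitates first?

Precipitation of each salt starts when its ion product equals its Ksp.
For Ca3(AsO4)2: 8.4 × 10^-19 = (0.0042)^3 × [AsO4^3-]^2  ⇒  [AsO4^3-] = 3.4 × 10^-6 M.
For Ag3AsO4: 2.4 x 10^-22 = (0.0073)^3 × [AsO4^3-]  ⇒  [AsO4^3-] = 6.2 × 10^-16 M.
The salt with the lower threshold [AsO4^3-] precipitates first: Ag3AsO4.

Ag3AsO4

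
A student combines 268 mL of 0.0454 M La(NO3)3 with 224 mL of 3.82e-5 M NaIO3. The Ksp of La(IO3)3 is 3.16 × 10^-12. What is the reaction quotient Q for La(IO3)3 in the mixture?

Total volume = 268 + 224 = 492 mL.
[La^3+] = 4.54 × 10^-2 × (268/492) = 2.473 × 10^-2 M
[IO3^-] = 3.82 × 10^-5 × (224/492) = 1.739 x 10^-5 M
La(IO3)3(s) ⇌ La^3+(aq) + 3 IO3^-(aq), so Q = [La^3+][IO3^-]^3
Q = (2.473 x 10^-2)(1.739 × 10^-5)^3 = 1.30 × 10^-16
Q < Ksp, so no precipitate of La(IO3)3 forms.

Q = 1.30 × 10^-16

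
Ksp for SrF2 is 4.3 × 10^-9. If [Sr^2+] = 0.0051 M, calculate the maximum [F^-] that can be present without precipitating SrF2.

SrF2(s) ⇌ Sr^2+(aq) + 2 F^-(aq)
Ksp = [Sr^2+][F^-]^2
Precipitation begins when Q = Ksp. With [Sr^2+] = 0.0051 M:
4.3 × 10^-9 = (0.0051) × [F^-]^2
[F^-] = (4.3 × 10^-9 / 5.1 × 10^-3)^(1/2) = 9.2 x 10^-4 M

9.2 × 10^-4 M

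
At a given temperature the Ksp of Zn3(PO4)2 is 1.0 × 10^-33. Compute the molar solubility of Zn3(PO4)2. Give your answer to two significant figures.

s = 9.8 × 10^-8 M

Zn3(PO4)2(s) <=> 3 Zn^2+ + 2 PO4^3-
Ksp = [Zn^2+]^3[PO4^3-]^2
Let s = molar solubility. Then [Zn^2+] = 3s and [PO4^3-] = 2s.
Ksp = (3s)^3(2s)^2 = 108s^5
s = (1.0 × 10^-33 / 108)^(1/5) = 9.8 × 10^-8 M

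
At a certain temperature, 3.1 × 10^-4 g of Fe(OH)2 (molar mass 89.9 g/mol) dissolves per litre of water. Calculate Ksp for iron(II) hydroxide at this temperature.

Ksp = 1.6 × 10^-16

Molar solubility s = (3.1 x 10^-4 g/L) / (89.9 g/mol) = 3.45 x 10^-6 M.
Fe(OH)2(s) <=> Fe^2+(aq) + 2 OH^-(aq)
If s mol/L of Fe(OH)2 dissolves, [Fe^2+] = s and [OH^-] = 2s.
Ksp = [Fe^2+][OH^-]^2
Substituting: Ksp = s(2s)^2 = 4s^3
With s = 3.45 × 10^-6: Ksp = 1.6 x 10^-16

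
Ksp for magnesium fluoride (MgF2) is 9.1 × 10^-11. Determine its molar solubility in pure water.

2.8e-4 M

MgF2(s) ⇌ Mg^2+ + 2 F^-
Ksp = [Mg^2+][F^-]^2
With molar solubility s: [Mg^2+] = s, [F^-] = 2s.
So Ksp = s × (2s)^2 = 4s^3
s = (9.1 × 10^-11 / 4)^(1/3) = 2.8 x 10^-4 M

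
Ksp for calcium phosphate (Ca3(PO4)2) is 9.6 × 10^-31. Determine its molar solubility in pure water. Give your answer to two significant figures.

Ca3(PO4)2(s) <=> 3 Ca^2+ + 2 PO4^3-
Ksp = [Ca^2+]^3[PO4^3-]^2
Let s = molar solubility. Then [Ca^2+] = 3s and [PO4^3-] = 2s.
Ksp = (3s)^3(2s)^2 = 108s^5
s^5 = 9.6 × 10^-31 / 108, so s = 3.9 × 10^-7 M

3.9 x 10^-7 M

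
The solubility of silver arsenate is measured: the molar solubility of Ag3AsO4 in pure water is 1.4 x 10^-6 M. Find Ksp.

Ksp = 1.0 x 10^-22

Ag3AsO4(s) ⇌ 3 Ag^+(aq) + AsO4^3-(aq)
For each mole of Ag3AsO4 that dissolves: [Ag^+] = 3s, [AsO4^3-] = s.
Ksp = [Ag^+]^3[AsO4^3-]
Ksp = (3s)^3s = 27s^4
Ksp = 27 × (1.4 × 10^-6)^4 = 1.0 × 10^-22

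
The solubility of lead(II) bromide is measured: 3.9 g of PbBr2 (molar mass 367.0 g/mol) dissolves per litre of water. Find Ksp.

Ksp ≈ 4.8 × 10^-6

Molar solubility s = (3.9 g/L) / (367.0 g/mol) = 1.06 × 10^-2 M.
PbBr2(s) ⇌ Pb^2+(aq) + 2 Br^-(aq)
If s mol/L of PbBr2 dissolves, [Pb^2+] = s and [Br^-] = 2s.
Ksp = [Pb^2+][Br^-]^2
Substituting: Ksp = s(2s)^2 = 4s^3
With s = 1.06 × 10^-2: Ksp = 4.8 × 10^-6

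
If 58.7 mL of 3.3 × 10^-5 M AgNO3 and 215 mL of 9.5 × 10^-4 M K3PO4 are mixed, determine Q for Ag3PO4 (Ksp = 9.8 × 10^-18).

Q = 2.6 × 10^-19

Total volume = 58.7 + 215 = 273.7 mL.
[Ag^+] = 3.3 x 10^-5 × (58.7/273.7) = 7.08 × 10^-6 M
[PO4^3-] = 9.5 × 10^-4 × (215/273.7) = 7.46 × 10^-4 M
Ag3PO4(s) <=> 3 Ag^+(aq) + PO4^3-(aq), so Q = [Ag^+]^3[PO4^3-]
Q = (7.08 × 10^-6)^3(7.46 × 10^-4) = 2.6 × 10^-19
Q < Ksp, so no precipitate of Ag3PO4 forms.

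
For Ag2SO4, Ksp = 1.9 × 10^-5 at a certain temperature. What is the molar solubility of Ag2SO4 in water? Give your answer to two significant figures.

Ag2SO4(s) <=> 2 Ag^+ + SO4^2-
Ksp = [Ag^+]^2[SO4^2-]
Let s = molar solubility. Then [Ag^+] = 2s and [SO4^2-] = s.
Substituting: Ksp = (2s)^2s = 4s^3
Solving, s = (1.9 × 10^-5/4)^(1/3) = 1.7 × 10^-2 M

s ≈ 1.7 x 10^-2 M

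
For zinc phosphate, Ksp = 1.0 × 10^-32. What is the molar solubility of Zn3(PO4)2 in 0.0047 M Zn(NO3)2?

Zn3(PO4)2(s) ⇌ 3 Zn^2+ + 2 PO4^3-
Ksp = [Zn^2+]^3[PO4^3-]^2
If s mol/L dissolves here, [Zn^2+] = 0.0047 + 3s ≈ 0.0047, [PO4^3-] = 2s (since Zn^2+ from Zn(NO3)2 dominates).
Ksp ≈ (0.0047)^3 × (2s)^2
s = 1.6 x 10^-13 M
Check: 3s = 4.7 × 10^-13 ≪ 0.0047, so the approximation is valid.

s ≈ 1.6 × 10^-13 M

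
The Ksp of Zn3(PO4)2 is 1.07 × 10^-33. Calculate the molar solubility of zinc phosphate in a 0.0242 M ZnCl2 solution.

s = 4.34 × 10^-15 M

Zn3(PO4)2(s) <=> 3 Zn^2+(aq) + 2 PO4^3-(aq)
Ksp = [Zn^2+]^3[PO4^3-]^2
If s mol/L dissolves here, [Zn^2+] = 0.0242 + 3s ≈ 0.0242, [PO4^3-] = 2s (common-ion effect: Zn^2+ is already 0.0242 M).
Ksp ≈ (0.0242)^3 × (2s)^2
s = 4.34 x 10^-15 M
Check: 3s = 1.3 × 10^-14 ≪ 0.0242, so the approximation is valid.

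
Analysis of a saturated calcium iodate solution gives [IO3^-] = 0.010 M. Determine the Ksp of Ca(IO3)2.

Ksp = 5.0e-7

Ca(IO3)2(s) ⇌ Ca^2+ + 2 IO3^-
Stoichiometry gives [Ca^2+] = (1/2)[IO3^-] = 5.00 × 10^-3 M.
Ksp = [Ca^2+][IO3^-]^2
Ksp = 5.00 x 10^-3 × (1.0 x 10^-2)^2 = 5.0 × 10^-7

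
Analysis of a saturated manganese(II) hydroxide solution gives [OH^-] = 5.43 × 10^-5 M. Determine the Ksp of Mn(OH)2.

Ksp ≈ 8.01 × 10^-14

Mn(OH)2(s) <=> Mn^2+(aq) + 2 OH^-(aq)
Stoichiometry gives [Mn^2+] = (1/2)[OH^-] = 2.715 x 10^-5 M.
Ksp = [Mn^2+][OH^-]^2
Ksp = 2.715 x 10^-5 × (5.43 × 10^-5)^2 = 8.01 × 10^-14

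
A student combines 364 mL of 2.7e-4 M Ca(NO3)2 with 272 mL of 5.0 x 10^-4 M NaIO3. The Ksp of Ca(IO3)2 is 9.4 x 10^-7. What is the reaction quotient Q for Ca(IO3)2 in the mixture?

7.1 × 10^-12

Total volume = 364 + 272 = 636 mL.
[Ca^2+] = 2.7 × 10^-4 × (364/636) = 1.55 × 10^-4 M
[IO3^-] = 5.0 x 10^-4 × (272/636) = 2.14 × 10^-4 M
Ca(IO3)2(s) ⇌ Ca^2+ + 2 IO3^-, so Q = [Ca^2+][IO3^-]^2
Q = (1.55 × 10^-4)(2.14 × 10^-4)^2 = 7.1 × 10^-12
Q < Ksp, so no precipitate of Ca(IO3)2 forms.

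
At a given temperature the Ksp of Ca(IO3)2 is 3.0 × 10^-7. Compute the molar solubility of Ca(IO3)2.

Ca(IO3)2(s) ⇌ Ca^2+(aq) + 2 IO3^-(aq)
Ksp = [Ca^2+][IO3^-]^2
With molar solubility s: [Ca^2+] = s, [IO3^-] = 2s.
Substituting: Ksp = s(2s)^2 = 4s^3
s = (3.0 × 10^-7 / 4)^(1/3) = 4.2 x 10^-3 M

s ≈ 4.2 × 10^-3 M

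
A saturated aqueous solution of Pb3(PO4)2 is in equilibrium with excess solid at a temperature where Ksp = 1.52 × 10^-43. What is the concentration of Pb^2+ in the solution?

Pb3(PO4)2(s) ⇌ 3 Pb^2+(aq) + 2 PO4^3-(aq)
Ksp = [Pb^2+]^3[PO4^3-]^2
With molar solubility s: [Pb^2+] = 3s, [PO4^3-] = 2s.
So Ksp = (3s)^3 × (2s)^2 = 108s^5
s = (1.52 × 10^-43 / 108)^(1/5) = 1.071 × 10^-9 M
[Pb^2+] = 3s = 3.21 x 10^-9 M

3.21 x 10^-9 M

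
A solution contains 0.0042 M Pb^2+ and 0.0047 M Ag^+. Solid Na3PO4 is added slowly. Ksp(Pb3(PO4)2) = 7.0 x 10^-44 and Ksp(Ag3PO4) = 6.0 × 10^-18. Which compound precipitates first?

Pb3(PO4)2

Each salt begins to precipitate when Q = Ksp, i.e. when [PO4^3-] reaches its threshold.
For Pb3(PO4)2: 7.0 x 10^-44 = (0.0042)^3 × [PO4^3-]^2  ⇒  [PO4^3-] = 9.7 × 10^-19 M.
For Ag3PO4: 6.0 × 10^-18 = (0.0047)^3 × [PO4^3-]  ⇒  [PO4^3-] = 5.8 × 10^-11 M.
The salt with the lower threshold [PO4^3-] precipitates first: Pb3(PO4)2.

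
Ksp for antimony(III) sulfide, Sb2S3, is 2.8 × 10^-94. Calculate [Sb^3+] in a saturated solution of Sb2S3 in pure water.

Sb2S3(s) ⇌ 2 Sb^3+ + 3 S^2-
Ksp = [Sb^3+]^2[S^2-]^3
If s mol/L of Sb2S3 dissolves, [Sb^3+] = 2s and [S^2-] = 3s.
Ksp = (2s)^2(3s)^3 = 108s^5
s^5 = 2.8 × 10^-94 / 108, so s = 7.63 × 10^-20 M
[Sb^3+] = 2s = 1.5 × 10^-19 M

[Sb^3+] = 1.5 x 10^-19 M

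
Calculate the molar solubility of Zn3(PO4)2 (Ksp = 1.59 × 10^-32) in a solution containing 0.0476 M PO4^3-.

Zn3(PO4)2(s) ⇌ 3 Zn^2+(aq) + 2 PO4^3-(aq)
Ksp = [Zn^2+]^3[PO4^3-]^2
Let s = moles of Zn3(PO4)2 that dissolve per litre. [Zn^2+] = 3s, [PO4^3-] = 0.0476 + 2s ≈ 0.0476 (since the PO4^3- already present dominates).
Ksp ≈ (3s)^3 × (0.0476)^2
s = 6.38 × 10^-11 M
Check: 2s = 1.3 × 10^-10 ≪ 0.0476, so the approximation is valid.

s ≈ 6.38e-11 M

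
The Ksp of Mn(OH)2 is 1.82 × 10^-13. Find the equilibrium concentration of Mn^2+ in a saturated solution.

3.57 x 10^-5 M

Mn(OH)2(s) <=> Mn^2+(aq) + 2 OH^-(aq)
Ksp = [Mn^2+][OH^-]^2
If s mol/L of Mn(OH)2 dissolves, [Mn^2+] = s and [OH^-] = 2s.
So Ksp = s × (2s)^2 = 4s^3
Solving, s = (1.82 × 10^-13/4)^(1/3) = 3.570 x 10^-5 M
[Mn^2+] = s = 3.57 × 10^-5 M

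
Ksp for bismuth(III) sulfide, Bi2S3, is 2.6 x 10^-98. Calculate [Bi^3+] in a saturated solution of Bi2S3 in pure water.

2.4 × 10^-20 M

Bi2S3(s) ⇌ 2 Bi^3+ + 3 S^2-
Ksp = [Bi^3+]^2[S^2-]^3
With molar solubility s: [Bi^3+] = 2s, [S^2-] = 3s.
Substituting: Ksp = (2s)^2(3s)^3 = 108s^5
Solving, s = (2.6 x 10^-98/108)^(1/5) = 1.19 x 10^-20 M
[Bi^3+] = 2s = 2.4 × 10^-20 M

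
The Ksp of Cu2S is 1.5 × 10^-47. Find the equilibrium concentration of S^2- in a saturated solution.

1.6 × 10^-16 M

Cu2S(s) <=> 2 Cu^+ + S^2-
Ksp = [Cu^+]^2[S^2-]
For each mole of Cu2S that dissolves: [Cu^+] = 2s, [S^2-] = s.
So Ksp = (2s)^2 × s = 4s^3
s^3 = 1.5 × 10^-47 / 4, so s = 1.55 × 10^-16 M
[S^2-] = s = 1.6 × 10^-16 M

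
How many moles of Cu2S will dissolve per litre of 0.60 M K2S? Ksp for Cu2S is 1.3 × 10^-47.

s ≈ 2.3 x 10^-24 M

Cu2S(s) ⇌ 2 Cu^+(aq) + S^2-(aq)
Ksp = [Cu^+]^2[S^2-]
If s mol/L dissolves here, [Cu^+] = 2s, [S^2-] = 0.60 + s ≈ 0.60 (common-ion effect: S^2- is already 0.60 M).
Ksp ≈ (2s)^2 × 0.60
s = 2.3 × 10^-24 M
Check: s = 2.3 x 10^-24 ≪ 0.60, so the approximation is valid.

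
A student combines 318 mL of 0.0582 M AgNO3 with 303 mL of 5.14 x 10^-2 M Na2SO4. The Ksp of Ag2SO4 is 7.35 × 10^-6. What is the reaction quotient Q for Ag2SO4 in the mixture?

Q = 2.23 × 10^-5

Total volume = 318 + 303 = 621 mL.
[Ag^+] = 5.82 x 10^-2 × (318/621) = 2.980 × 10^-2 M
[SO4^2-] = 5.14 × 10^-2 × (303/621) = 2.508 x 10^-2 M
Ag2SO4(s) <=> 2 Ag^+ + SO4^2-, so Q = [Ag^+]^2[SO4^2-]
Q = (2.980 × 10^-2)^2(2.508 x 10^-2) = 2.23 x 10^-5
Q > Ksp, so Ag2SO4 will precipitate.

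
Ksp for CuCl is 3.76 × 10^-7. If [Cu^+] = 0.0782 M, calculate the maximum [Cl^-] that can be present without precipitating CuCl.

4.81 × 10^-6 M

CuCl(s) ⇌ Cu^+ + Cl^-
Ksp = [Cu^+][Cl^-]
Precipitation begins when Q = Ksp. With [Cu^+] = 0.0782 M:
3.76 × 10^-7 = (0.0782) × [Cl^-]
[Cl^-] = (3.76 × 10^-7 / 7.82 x 10^-2) = 4.81 × 10^-6 M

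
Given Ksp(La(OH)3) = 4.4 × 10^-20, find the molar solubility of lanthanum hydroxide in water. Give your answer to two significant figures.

La(OH)3(s) <=> La^3+ + 3 OH^-
Ksp = [La^3+][OH^-]^3
For each mole of La(OH)3 that dissolves: [La^3+] = s, [OH^-] = 3s.
So Ksp = s × (3s)^3 = 27s^4
Solving, s = (4.4 × 10^-20/27)^(1/4) = 6.4 × 10^-6 M

s = 6.4e-6 M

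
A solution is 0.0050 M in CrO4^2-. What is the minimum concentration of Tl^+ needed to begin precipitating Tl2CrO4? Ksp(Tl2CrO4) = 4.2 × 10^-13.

Tl2CrO4(s) <=> 2 Tl^+ + CrO4^2-
Ksp = [Tl^+]^2[CrO4^2-]
Precipitation begins when Q = Ksp. With [CrO4^2-] = 0.0050 M:
4.2 × 10^-13 = (0.0050) × [Tl^+]^2
[Tl^+] = (4.2 × 10^-13 / 5.0 × 10^-3)^(1/2) = 9.2 × 10^-6 M

[Tl^+] ≈ 9.2 x 10^-6 M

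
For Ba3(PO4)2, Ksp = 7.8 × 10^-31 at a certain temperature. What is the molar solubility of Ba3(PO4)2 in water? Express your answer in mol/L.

3.7 × 10^-7 M

Ba3(PO4)2(s) ⇌ 3 Ba^2+ + 2 PO4^3-
Ksp = [Ba^2+]^3[PO4^3-]^2
Let s = molar solubility. Then [Ba^2+] = 3s and [PO4^3-] = 2s.
Substituting: Ksp = (3s)^3(2s)^2 = 108s^5
s = (7.8 × 10^-31 / 108)^(1/5) = 3.7 × 10^-7 M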